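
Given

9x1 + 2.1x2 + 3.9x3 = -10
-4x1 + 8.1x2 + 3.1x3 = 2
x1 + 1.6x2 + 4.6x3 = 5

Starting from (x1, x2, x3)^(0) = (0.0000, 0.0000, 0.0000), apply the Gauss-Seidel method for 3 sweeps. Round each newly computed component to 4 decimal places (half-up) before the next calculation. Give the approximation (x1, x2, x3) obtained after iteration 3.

(-1.6459, -1.2695, 1.8863)

Iteration 1:
  x1 = (-10 - (2.1)·0.0000 - (3.9)·0.0000) / (9) = -1.1111
  x2 = (2 - (-4)·-1.1111 - (3.1)·0.0000) / (8.1) = -0.3018
  x3 = (5 - (1)·-1.1111 - (1.6)·-0.3018) / (4.6) = 1.4335
Iteration 2:
  x1 = (-10 - (2.1)·-0.3018 - (3.9)·1.4335) / (9) = -1.6619
  x2 = (2 - (-4)·-1.6619 - (3.1)·1.4335) / (8.1) = -1.1224
  x3 = (5 - (1)·-1.6619 - (1.6)·-1.1224) / (4.6) = 1.8386
Iteration 3:
  x1 = (-10 - (2.1)·-1.1224 - (3.9)·1.8386) / (9) = -1.6459
  x2 = (2 - (-4)·-1.6459 - (3.1)·1.8386) / (8.1) = -1.2695
  x3 = (5 - (1)·-1.6459 - (1.6)·-1.2695) / (4.6) = 1.8863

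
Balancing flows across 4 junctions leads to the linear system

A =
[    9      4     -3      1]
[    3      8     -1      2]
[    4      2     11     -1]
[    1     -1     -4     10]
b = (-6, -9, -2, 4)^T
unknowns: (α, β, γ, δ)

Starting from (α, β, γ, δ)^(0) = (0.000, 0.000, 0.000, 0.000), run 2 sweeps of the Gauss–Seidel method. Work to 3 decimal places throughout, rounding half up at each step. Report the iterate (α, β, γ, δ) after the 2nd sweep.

Iteration 1:
  α = (-6 - (4)·0.000 - (-3)·0.000 - (1)·0.000) / (9) = -0.667
  β = (-9 - (3)·-0.667 - (-1)·0.000 - (2)·0.000) / (8) = -0.875
  γ = (-2 - (4)·-0.667 - (2)·-0.875 - (-1)·0.000) / (11) = 0.220
  δ = (4 - (1)·-0.667 - (-1)·-0.875 - (-4)·0.220) / (10) = 0.467
Iteration 2:
  α = (-6 - (4)·-0.875 - (-3)·0.220 - (1)·0.467) / (9) = -0.256
  β = (-9 - (3)·-0.256 - (-1)·0.220 - (2)·0.467) / (8) = -1.118
  γ = (-2 - (4)·-0.256 - (2)·-1.118 - (-1)·0.467) / (11) = 0.157
  δ = (4 - (1)·-0.256 - (-1)·-1.118 - (-4)·0.157) / (10) = 0.377

(-0.256, -1.118, 0.157, 0.377)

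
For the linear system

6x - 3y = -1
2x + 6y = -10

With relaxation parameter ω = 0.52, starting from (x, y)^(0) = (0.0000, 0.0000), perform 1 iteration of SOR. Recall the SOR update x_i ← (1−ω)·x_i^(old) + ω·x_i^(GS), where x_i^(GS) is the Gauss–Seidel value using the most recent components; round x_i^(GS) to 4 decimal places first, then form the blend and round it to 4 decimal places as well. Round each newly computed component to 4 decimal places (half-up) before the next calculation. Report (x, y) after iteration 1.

(-0.0867, -0.8517)

Iteration 1:
  x: GS value = (-1 - (-3)·0.0000) / (6) = -0.1667;  x ← (1−ω)·0.0000 + ω·-0.1667 = -0.0867
  y: GS value = (-10 - (2)·-0.0867) / (6) = -1.6378;  y ← (1−ω)·0.0000 + ω·-1.6378 = -0.8517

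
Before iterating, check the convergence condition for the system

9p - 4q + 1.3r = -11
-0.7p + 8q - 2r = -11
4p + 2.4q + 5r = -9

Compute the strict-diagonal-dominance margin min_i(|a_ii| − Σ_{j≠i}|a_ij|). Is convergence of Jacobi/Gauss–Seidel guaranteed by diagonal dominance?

-1.4

row 1: |9| − (4+1.3) = 3.7
row 2: |8| − (0.7+2) = 5.3
row 3: |5| − (4+2.4) = -1.4
minimum over rows = -1.4 → not strictly diagonally dominant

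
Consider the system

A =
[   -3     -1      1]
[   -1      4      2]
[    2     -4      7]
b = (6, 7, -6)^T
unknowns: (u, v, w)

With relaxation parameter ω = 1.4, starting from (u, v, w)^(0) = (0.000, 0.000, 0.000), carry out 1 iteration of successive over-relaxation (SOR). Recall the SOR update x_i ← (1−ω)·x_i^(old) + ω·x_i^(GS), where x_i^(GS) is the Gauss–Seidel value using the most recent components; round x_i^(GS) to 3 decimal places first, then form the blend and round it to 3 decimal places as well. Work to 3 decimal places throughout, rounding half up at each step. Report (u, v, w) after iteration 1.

Iteration 1:
  u: GS value = (6 - (-1)·0.000 - (1)·0.000) / (-3) = -2.000;  u ← (1−ω)·0.000 + ω·-2.000 = -2.800
  v: GS value = (7 - (-1)·-2.800 - (2)·0.000) / (4) = 1.050;  v ← (1−ω)·0.000 + ω·1.050 = 1.470
  w: GS value = (-6 - (2)·-2.800 - (-4)·1.470) / (7) = 0.783;  w ← (1−ω)·0.000 + ω·0.783 = 1.096

(-2.800, 1.470, 1.096)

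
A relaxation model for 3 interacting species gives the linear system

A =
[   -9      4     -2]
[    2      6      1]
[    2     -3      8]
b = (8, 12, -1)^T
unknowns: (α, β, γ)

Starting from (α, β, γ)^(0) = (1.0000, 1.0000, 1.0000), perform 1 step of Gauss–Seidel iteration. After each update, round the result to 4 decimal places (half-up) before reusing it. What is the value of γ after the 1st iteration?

Iteration 1:
  α = (8 - (4)·1.0000 - (-2)·1.0000) / (-9) = -0.6667
  β = (12 - (2)·-0.6667 - (1)·1.0000) / (6) = 2.0556
  γ = (-1 - (2)·-0.6667 - (-3)·2.0556) / (8) = 0.8125

0.8125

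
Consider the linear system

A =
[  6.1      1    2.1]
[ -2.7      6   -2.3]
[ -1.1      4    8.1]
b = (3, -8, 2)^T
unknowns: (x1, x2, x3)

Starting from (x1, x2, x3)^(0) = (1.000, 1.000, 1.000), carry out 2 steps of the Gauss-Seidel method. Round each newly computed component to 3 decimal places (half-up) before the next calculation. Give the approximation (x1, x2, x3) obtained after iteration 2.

Iteration 1:
  x1 = (3 - (1)·1.000 - (2.1)·1.000) / (6.1) = -0.016
  x2 = (-8 - (-2.7)·-0.016 - (-2.3)·1.000) / (6) = -0.957
  x3 = (2 - (-1.1)·-0.016 - (4)·-0.957) / (8.1) = 0.717
Iteration 2:
  x1 = (3 - (1)·-0.957 - (2.1)·0.717) / (6.1) = 0.402
  x2 = (-8 - (-2.7)·0.402 - (-2.3)·0.717) / (6) = -0.878
  x3 = (2 - (-1.1)·0.402 - (4)·-0.878) / (8.1) = 0.735

(0.402, -0.878, 0.735)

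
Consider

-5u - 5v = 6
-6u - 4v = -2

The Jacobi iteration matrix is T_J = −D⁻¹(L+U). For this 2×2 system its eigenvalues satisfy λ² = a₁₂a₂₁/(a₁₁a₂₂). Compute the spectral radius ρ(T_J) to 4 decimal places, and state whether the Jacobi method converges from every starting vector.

a₁₂a₂₁/(a₁₁a₂₂) = (-5)·(-6) / ((-5)·(-4)) = 1.500000
ρ = √|1.500000| = √1.500000 = 1.2247
ρ > 1, so Jacobi diverges

1.2247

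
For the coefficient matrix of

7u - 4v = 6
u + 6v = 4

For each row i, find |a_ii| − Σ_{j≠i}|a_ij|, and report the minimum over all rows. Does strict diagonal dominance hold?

row 1: |7| − (4) = 3
row 2: |6| − (1) = 5
minimum over rows = 3 → strictly diagonally dominant (convergence guaranteed)

3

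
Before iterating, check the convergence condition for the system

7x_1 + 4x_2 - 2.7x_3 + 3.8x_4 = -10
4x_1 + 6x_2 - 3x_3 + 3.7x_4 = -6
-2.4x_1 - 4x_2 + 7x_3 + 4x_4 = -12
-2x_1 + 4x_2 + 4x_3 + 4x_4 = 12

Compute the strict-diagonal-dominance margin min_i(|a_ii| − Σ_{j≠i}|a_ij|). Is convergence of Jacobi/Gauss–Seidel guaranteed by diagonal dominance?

-6

row 1: |7| − (4+2.7+3.8) = -3.5
row 2: |6| − (4+3+3.7) = -4.7
row 3: |7| − (2.4+4+4) = -3.4
row 4: |4| − (2+4+4) = -6
minimum over rows = -6 → not strictly diagonally dominant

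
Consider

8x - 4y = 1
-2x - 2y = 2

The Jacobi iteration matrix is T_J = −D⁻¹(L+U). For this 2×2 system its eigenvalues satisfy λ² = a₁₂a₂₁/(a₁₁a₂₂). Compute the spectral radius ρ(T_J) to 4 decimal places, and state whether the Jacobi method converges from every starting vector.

a₁₂a₂₁/(a₁₁a₂₂) = (-4)·(-2) / ((8)·(-2)) = -0.500000
ρ = √|-0.500000| = √0.500000 = 0.7071
ρ < 1, so Jacobi converges

0.7071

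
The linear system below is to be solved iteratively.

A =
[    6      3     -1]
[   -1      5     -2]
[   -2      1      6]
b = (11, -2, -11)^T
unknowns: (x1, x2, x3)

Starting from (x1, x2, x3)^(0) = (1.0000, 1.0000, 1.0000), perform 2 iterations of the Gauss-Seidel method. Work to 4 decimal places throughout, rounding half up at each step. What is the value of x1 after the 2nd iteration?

1.4528

Iteration 1:
  x1 = (11 - (3)·1.0000 - (-1)·1.0000) / (6) = 1.5000
  x2 = (-2 - (-1)·1.5000 - (-2)·1.0000) / (5) = 0.3000
  x3 = (-11 - (-2)·1.5000 - (1)·0.3000) / (6) = -1.3833
Iteration 2:
  x1 = (11 - (3)·0.3000 - (-1)·-1.3833) / (6) = 1.4528
  x2 = (-2 - (-1)·1.4528 - (-2)·-1.3833) / (5) = -0.6628
  x3 = (-11 - (-2)·1.4528 - (1)·-0.6628) / (6) = -1.2386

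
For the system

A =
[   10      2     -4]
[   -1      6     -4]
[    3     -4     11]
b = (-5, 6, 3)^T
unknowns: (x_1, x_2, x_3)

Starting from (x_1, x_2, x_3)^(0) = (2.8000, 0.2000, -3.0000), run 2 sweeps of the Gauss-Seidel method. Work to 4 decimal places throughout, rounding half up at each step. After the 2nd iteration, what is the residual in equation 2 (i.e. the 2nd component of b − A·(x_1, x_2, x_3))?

1.8131

Iteration 1:
  x_1 = (-5 - (2)·0.2000 - (-4)·-3.0000) / (10) = -1.7400
  x_2 = (6 - (-1)·-1.7400 - (-4)·-3.0000) / (6) = -1.2900
  x_3 = (3 - (3)·-1.7400 - (-4)·-1.2900) / (11) = 0.2782
Iteration 2:
  x_1 = (-5 - (2)·-1.2900 - (-4)·0.2782) / (10) = -0.1307
  x_2 = (6 - (-1)·-0.1307 - (-4)·0.2782) / (6) = 1.1637
  x_3 = (3 - (3)·-0.1307 - (-4)·1.1637) / (11) = 0.7315
Residual b − A·x = (-3.0944, 1.8131, 0.0004)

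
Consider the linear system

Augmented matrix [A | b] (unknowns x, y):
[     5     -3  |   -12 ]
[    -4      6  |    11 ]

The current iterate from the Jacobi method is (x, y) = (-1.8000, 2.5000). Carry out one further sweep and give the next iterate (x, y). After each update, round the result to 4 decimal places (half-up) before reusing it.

(-0.9000, 0.6333)

One sweep:
  x = (-12 - (-3)·2.5000) / (5) = -0.9000
  y = (11 - (-4)·-1.8000) / (6) = 0.6333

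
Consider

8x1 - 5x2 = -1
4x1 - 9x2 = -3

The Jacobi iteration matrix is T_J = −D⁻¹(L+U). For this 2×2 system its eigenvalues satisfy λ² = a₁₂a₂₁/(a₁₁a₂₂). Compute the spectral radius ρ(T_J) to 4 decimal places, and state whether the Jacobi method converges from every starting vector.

0.5270

a₁₂a₂₁/(a₁₁a₂₂) = (-5)·(4) / ((8)·(-9)) = 0.277778
ρ = √|0.277778| = √0.277778 = 0.5270
ρ < 1, so Jacobi converges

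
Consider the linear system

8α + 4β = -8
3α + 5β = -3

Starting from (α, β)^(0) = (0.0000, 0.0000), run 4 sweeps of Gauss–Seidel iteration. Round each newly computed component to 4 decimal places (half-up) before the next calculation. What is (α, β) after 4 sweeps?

Iteration 1:
  α = (-8 - (4)·0.0000) / (8) = -1.0000
  β = (-3 - (3)·-1.0000) / (5) = 0.0000
Iteration 2:
  α = (-8 - (4)·0.0000) / (8) = -1.0000
  β = (-3 - (3)·-1.0000) / (5) = 0.0000
Iteration 3:
  α = (-8 - (4)·0.0000) / (8) = -1.0000
  β = (-3 - (3)·-1.0000) / (5) = 0.0000
Iteration 4:
  α = (-8 - (4)·0.0000) / (8) = -1.0000
  β = (-3 - (3)·-1.0000) / (5) = 0.0000

(-1.0000, 0.0000)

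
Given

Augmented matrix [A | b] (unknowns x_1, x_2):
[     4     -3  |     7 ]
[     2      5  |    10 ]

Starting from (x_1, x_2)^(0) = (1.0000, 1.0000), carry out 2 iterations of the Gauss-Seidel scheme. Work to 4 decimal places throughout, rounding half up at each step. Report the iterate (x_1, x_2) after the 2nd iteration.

Iteration 1:
  x_1 = (7 - (-3)·1.0000) / (4) = 2.5000
  x_2 = (10 - (2)·2.5000) / (5) = 1.0000
Iteration 2:
  x_1 = (7 - (-3)·1.0000) / (4) = 2.5000
  x_2 = (10 - (2)·2.5000) / (5) = 1.0000

(2.5000, 1.0000)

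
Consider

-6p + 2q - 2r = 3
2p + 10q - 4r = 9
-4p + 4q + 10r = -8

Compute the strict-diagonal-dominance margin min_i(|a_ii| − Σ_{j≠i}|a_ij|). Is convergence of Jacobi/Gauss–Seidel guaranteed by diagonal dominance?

row 1: |-6| − (2+2) = 2
row 2: |10| − (2+4) = 4
row 3: |10| − (4+4) = 2
minimum over rows = 2 → strictly diagonally dominant (convergence guaranteed)

2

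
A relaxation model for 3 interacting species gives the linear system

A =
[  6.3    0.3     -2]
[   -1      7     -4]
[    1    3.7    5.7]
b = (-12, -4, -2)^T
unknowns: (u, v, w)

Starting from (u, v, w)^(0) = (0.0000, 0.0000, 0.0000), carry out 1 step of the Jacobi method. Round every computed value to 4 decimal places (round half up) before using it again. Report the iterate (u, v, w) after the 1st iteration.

Iteration 1:
  u = (-12 - (0.3)·0.0000 - (-2)·0.0000) / (6.3) = -1.9048
  v = (-4 - (-1)·0.0000 - (-4)·0.0000) / (7) = -0.5714
  w = (-2 - (1)·0.0000 - (3.7)·0.0000) / (5.7) = -0.3509

(-1.9048, -0.5714, -0.3509)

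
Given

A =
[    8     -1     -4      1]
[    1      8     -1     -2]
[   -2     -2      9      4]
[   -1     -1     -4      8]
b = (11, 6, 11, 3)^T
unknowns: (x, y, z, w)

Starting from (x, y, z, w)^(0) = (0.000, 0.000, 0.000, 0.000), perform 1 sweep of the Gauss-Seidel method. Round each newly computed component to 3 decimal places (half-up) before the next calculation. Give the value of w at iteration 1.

1.447

Iteration 1:
  x = (11 - (-1)·0.000 - (-4)·0.000 - (1)·0.000) / (8) = 1.375
  y = (6 - (1)·1.375 - (-1)·0.000 - (-2)·0.000) / (8) = 0.578
  z = (11 - (-2)·1.375 - (-2)·0.578 - (4)·0.000) / (9) = 1.656
  w = (3 - (-1)·1.375 - (-1)·0.578 - (-4)·1.656) / (8) = 1.447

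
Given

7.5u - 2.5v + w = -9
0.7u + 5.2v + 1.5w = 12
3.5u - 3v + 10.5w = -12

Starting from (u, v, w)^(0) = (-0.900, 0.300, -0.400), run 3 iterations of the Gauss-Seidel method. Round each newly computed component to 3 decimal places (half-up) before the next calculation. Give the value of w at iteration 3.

-0.320

Iteration 1:
  u = (-9 - (-2.5)·0.300 - (1)·-0.400) / (7.5) = -1.047
  v = (12 - (0.7)·-1.047 - (1.5)·-0.400) / (5.2) = 2.564
  w = (-12 - (3.5)·-1.047 - (-3)·2.564) / (10.5) = -0.061
Iteration 2:
  u = (-9 - (-2.5)·2.564 - (1)·-0.061) / (7.5) = -0.337
  v = (12 - (0.7)·-0.337 - (1.5)·-0.061) / (5.2) = 2.371
  w = (-12 - (3.5)·-0.337 - (-3)·2.371) / (10.5) = -0.353
Iteration 3:
  u = (-9 - (-2.5)·2.371 - (1)·-0.353) / (7.5) = -0.363
  v = (12 - (0.7)·-0.363 - (1.5)·-0.353) / (5.2) = 2.458
  w = (-12 - (3.5)·-0.363 - (-3)·2.458) / (10.5) = -0.320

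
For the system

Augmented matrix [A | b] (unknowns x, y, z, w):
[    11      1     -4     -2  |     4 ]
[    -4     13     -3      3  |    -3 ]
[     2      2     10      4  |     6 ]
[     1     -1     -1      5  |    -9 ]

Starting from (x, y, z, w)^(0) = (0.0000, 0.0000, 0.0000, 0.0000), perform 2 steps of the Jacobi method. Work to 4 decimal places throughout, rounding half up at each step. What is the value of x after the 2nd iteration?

Iteration 1:
  x = (4 - (1)·0.0000 - (-4)·0.0000 - (-2)·0.0000) / (11) = 0.3636
  y = (-3 - (-4)·0.0000 - (-3)·0.0000 - (3)·0.0000) / (13) = -0.2308
  z = (6 - (2)·0.0000 - (2)·0.0000 - (4)·0.0000) / (10) = 0.6000
  w = (-9 - (1)·0.0000 - (-1)·0.0000 - (-1)·0.0000) / (5) = -1.8000
Iteration 2:
  x = (4 - (1)·-0.2308 - (-4)·0.6000 - (-2)·-1.8000) / (11) = 0.2755
  y = (-3 - (-4)·0.3636 - (-3)·0.6000 - (3)·-1.8000) / (13) = 0.4350
  z = (6 - (2)·0.3636 - (2)·-0.2308 - (4)·-1.8000) / (10) = 1.2934
  w = (-9 - (1)·0.3636 - (-1)·-0.2308 - (-1)·0.6000) / (5) = -1.7989

0.2755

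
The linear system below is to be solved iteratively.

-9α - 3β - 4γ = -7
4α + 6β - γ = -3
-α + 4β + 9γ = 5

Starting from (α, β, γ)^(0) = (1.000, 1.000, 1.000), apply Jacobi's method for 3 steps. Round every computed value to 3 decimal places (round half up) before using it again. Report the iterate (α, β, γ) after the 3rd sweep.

(0.488, -1.008, 0.874)

Iteration 1:
  α = (-7 - (-3)·1.000 - (-4)·1.000) / (-9) = 0.000
  β = (-3 - (4)·1.000 - (-1)·1.000) / (6) = -1.000
  γ = (5 - (-1)·1.000 - (4)·1.000) / (9) = 0.222
Iteration 2:
  α = (-7 - (-3)·-1.000 - (-4)·0.222) / (-9) = 1.012
  β = (-3 - (4)·0.000 - (-1)·0.222) / (6) = -0.463
  γ = (5 - (-1)·0.000 - (4)·-1.000) / (9) = 1.000
Iteration 3:
  α = (-7 - (-3)·-0.463 - (-4)·1.000) / (-9) = 0.488
  β = (-3 - (4)·1.012 - (-1)·1.000) / (6) = -1.008
  γ = (5 - (-1)·1.012 - (4)·-0.463) / (9) = 0.874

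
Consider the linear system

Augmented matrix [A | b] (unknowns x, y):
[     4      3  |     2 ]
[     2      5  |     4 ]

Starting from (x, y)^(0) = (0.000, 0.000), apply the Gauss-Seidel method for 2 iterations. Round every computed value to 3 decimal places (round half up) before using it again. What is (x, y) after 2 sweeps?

(0.050, 0.780)

Iteration 1:
  x = (2 - (3)·0.000) / (4) = 0.500
  y = (4 - (2)·0.500) / (5) = 0.600
Iteration 2:
  x = (2 - (3)·0.600) / (4) = 0.050
  y = (4 - (2)·0.050) / (5) = 0.780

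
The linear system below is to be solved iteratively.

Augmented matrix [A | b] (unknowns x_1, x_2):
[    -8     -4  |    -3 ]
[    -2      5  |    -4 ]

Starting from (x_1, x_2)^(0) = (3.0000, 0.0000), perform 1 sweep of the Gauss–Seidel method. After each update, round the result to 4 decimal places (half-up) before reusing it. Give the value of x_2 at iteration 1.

Iteration 1:
  x_1 = (-3 - (-4)·0.0000) / (-8) = 0.3750
  x_2 = (-4 - (-2)·0.3750) / (5) = -0.6500

-0.6500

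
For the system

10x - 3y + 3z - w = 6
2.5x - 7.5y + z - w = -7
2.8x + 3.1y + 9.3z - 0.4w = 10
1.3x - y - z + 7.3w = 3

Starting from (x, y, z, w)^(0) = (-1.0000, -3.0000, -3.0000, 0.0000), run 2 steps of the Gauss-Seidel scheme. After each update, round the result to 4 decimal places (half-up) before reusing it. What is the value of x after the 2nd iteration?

0.6743

Iteration 1:
  x = (6 - (-3)·-3.0000 - (3)·-3.0000 - (-1)·0.0000) / (10) = 0.6000
  y = (-7 - (2.5)·0.6000 - (1)·-3.0000 - (-1)·0.0000) / (-7.5) = 0.7333
  z = (10 - (2.8)·0.6000 - (3.1)·0.7333 - (-0.4)·0.0000) / (9.3) = 0.6502
  w = (3 - (1.3)·0.6000 - (-1)·0.7333 - (-1)·0.6502) / (7.3) = 0.4936
Iteration 2:
  x = (6 - (-3)·0.7333 - (3)·0.6502 - (-1)·0.4936) / (10) = 0.6743
  y = (-7 - (2.5)·0.6743 - (1)·0.6502 - (-1)·0.4936) / (-7.5) = 1.1790
  z = (10 - (2.8)·0.6743 - (3.1)·1.1790 - (-0.4)·0.4936) / (9.3) = 0.5005
  w = (3 - (1.3)·0.6743 - (-1)·1.1790 - (-1)·0.5005) / (7.3) = 0.5209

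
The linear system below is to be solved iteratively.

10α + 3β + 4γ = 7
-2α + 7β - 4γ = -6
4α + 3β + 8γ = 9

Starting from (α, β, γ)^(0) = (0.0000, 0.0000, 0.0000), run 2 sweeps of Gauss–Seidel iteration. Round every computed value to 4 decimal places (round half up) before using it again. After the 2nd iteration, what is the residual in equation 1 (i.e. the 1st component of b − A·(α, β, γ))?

Iteration 1:
  α = (7 - (3)·0.0000 - (4)·0.0000) / (10) = 0.7000
  β = (-6 - (-2)·0.7000 - (-4)·0.0000) / (7) = -0.6571
  γ = (9 - (4)·0.7000 - (3)·-0.6571) / (8) = 1.0214
Iteration 2:
  α = (7 - (3)·-0.6571 - (4)·1.0214) / (10) = 0.4886
  β = (-6 - (-2)·0.4886 - (-4)·1.0214) / (7) = -0.1339
  γ = (9 - (4)·0.4886 - (3)·-0.1339) / (8) = 0.9309
Residual b − A·x = (-1.2079, -0.3619, 0.0001)

-1.2079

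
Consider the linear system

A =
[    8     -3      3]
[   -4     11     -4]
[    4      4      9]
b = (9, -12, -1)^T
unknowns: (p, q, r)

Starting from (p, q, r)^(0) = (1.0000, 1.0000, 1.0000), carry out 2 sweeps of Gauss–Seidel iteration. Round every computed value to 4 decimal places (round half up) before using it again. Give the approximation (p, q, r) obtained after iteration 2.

(1.1818, -0.8320, -0.2666)

Iteration 1:
  p = (9 - (-3)·1.0000 - (3)·1.0000) / (8) = 1.1250
  q = (-12 - (-4)·1.1250 - (-4)·1.0000) / (11) = -0.3182
  r = (-1 - (4)·1.1250 - (4)·-0.3182) / (9) = -0.4697
Iteration 2:
  p = (9 - (-3)·-0.3182 - (3)·-0.4697) / (8) = 1.1818
  q = (-12 - (-4)·1.1818 - (-4)·-0.4697) / (11) = -0.8320
  r = (-1 - (4)·1.1818 - (4)·-0.8320) / (9) = -0.2666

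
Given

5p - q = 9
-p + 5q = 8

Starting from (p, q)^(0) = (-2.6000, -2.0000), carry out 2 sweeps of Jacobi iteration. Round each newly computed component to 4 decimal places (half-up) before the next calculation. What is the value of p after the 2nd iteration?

2.0160

Iteration 1:
  p = (9 - (-1)·-2.0000) / (5) = 1.4000
  q = (8 - (-1)·-2.6000) / (5) = 1.0800
Iteration 2:
  p = (9 - (-1)·1.0800) / (5) = 2.0160
  q = (8 - (-1)·1.4000) / (5) = 1.8800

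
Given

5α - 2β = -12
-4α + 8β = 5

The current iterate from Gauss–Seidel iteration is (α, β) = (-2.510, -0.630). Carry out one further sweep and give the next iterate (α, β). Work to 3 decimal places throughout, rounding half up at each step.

(-2.652, -0.701)

One sweep:
  α = (-12 - (-2)·-0.630) / (5) = -2.652
  β = (5 - (-4)·-2.652) / (8) = -0.701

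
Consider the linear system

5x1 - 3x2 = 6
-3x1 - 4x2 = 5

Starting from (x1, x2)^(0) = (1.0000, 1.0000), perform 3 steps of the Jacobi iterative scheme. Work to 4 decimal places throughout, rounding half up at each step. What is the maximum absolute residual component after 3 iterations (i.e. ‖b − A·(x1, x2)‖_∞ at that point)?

Iteration 1:
  x1 = (6 - (-3)·1.0000) / (5) = 1.8000
  x2 = (5 - (-3)·1.0000) / (-4) = -2.0000
Iteration 2:
  x1 = (6 - (-3)·-2.0000) / (5) = 0.0000
  x2 = (5 - (-3)·1.8000) / (-4) = -2.6000
Iteration 3:
  x1 = (6 - (-3)·-2.6000) / (5) = -0.3600
  x2 = (5 - (-3)·0.0000) / (-4) = -1.2500
Residual b − A·x = (4.0500, -1.0800); ∞-norm = 4.0500

4.0500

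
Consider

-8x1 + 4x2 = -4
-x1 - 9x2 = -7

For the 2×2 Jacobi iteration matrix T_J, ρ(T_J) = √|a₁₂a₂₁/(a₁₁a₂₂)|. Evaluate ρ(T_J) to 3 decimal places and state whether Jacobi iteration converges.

a₁₂a₂₁/(a₁₁a₂₂) = (4)·(-1) / ((-8)·(-9)) = -0.055556
ρ = √|-0.055556| = √0.055556 = 0.236
ρ < 1, so Jacobi converges

0.236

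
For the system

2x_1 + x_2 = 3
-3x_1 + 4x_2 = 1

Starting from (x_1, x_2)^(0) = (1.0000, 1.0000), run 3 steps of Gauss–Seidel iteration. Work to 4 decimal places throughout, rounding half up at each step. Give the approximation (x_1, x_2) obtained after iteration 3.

(1.0000, 1.0000)

Iteration 1:
  x_1 = (3 - (1)·1.0000) / (2) = 1.0000
  x_2 = (1 - (-3)·1.0000) / (4) = 1.0000
Iteration 2:
  x_1 = (3 - (1)·1.0000) / (2) = 1.0000
  x_2 = (1 - (-3)·1.0000) / (4) = 1.0000
Iteration 3:
  x_1 = (3 - (1)·1.0000) / (2) = 1.0000
  x_2 = (1 - (-3)·1.0000) / (4) = 1.0000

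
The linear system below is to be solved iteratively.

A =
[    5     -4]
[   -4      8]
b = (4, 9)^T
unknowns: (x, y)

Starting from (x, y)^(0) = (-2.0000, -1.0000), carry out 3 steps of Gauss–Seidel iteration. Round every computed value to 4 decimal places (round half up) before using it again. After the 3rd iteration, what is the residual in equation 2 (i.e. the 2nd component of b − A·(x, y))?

Iteration 1:
  x = (4 - (-4)·-1.0000) / (5) = 0.0000
  y = (9 - (-4)·0.0000) / (8) = 1.1250
Iteration 2:
  x = (4 - (-4)·1.1250) / (5) = 1.7000
  y = (9 - (-4)·1.7000) / (8) = 1.9750
Iteration 3:
  x = (4 - (-4)·1.9750) / (5) = 2.3800
  y = (9 - (-4)·2.3800) / (8) = 2.3150
Residual b − A·x = (1.3600, 0.0000)

0.0000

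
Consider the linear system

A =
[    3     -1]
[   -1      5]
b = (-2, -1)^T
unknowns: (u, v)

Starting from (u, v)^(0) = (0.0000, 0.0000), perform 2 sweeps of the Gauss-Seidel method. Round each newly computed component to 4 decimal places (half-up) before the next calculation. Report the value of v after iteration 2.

-0.3556

Iteration 1:
  u = (-2 - (-1)·0.0000) / (3) = -0.6667
  v = (-1 - (-1)·-0.6667) / (5) = -0.3333
Iteration 2:
  u = (-2 - (-1)·-0.3333) / (3) = -0.7778
  v = (-1 - (-1)·-0.7778) / (5) = -0.3556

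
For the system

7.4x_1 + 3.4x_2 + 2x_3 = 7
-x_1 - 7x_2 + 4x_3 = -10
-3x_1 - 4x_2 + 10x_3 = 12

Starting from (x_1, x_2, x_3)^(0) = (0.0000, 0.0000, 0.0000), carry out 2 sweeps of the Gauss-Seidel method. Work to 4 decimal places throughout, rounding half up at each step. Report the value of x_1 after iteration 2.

Iteration 1:
  x_1 = (7 - (3.4)·0.0000 - (2)·0.0000) / (7.4) = 0.9459
  x_2 = (-10 - (-1)·0.9459 - (4)·0.0000) / (-7) = 1.2934
  x_3 = (12 - (-3)·0.9459 - (-4)·1.2934) / (10) = 2.0011
Iteration 2:
  x_1 = (7 - (3.4)·1.2934 - (2)·2.0011) / (7.4) = -0.1892
  x_2 = (-10 - (-1)·-0.1892 - (4)·2.0011) / (-7) = 2.5991
  x_3 = (12 - (-3)·-0.1892 - (-4)·2.5991) / (10) = 2.1829

-0.1892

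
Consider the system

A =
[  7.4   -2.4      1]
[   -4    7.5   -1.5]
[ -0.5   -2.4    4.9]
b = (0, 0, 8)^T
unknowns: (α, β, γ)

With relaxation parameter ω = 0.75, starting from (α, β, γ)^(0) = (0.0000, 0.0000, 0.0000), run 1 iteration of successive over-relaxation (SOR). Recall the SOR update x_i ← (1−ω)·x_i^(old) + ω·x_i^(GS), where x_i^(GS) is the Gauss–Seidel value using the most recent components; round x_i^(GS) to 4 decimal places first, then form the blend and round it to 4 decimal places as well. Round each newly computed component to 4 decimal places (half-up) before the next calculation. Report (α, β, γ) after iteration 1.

Iteration 1:
  α: GS value = (0 - (-2.4)·0.0000 - (1)·0.0000) / (7.4) = 0.0000;  α ← (1−ω)·0.0000 + ω·0.0000 = 0.0000
  β: GS value = (0 - (-4)·0.0000 - (-1.5)·0.0000) / (7.5) = 0.0000;  β ← (1−ω)·0.0000 + ω·0.0000 = 0.0000
  γ: GS value = (8 - (-0.5)·0.0000 - (-2.4)·0.0000) / (4.9) = 1.6327;  γ ← (1−ω)·0.0000 + ω·1.6327 = 1.2245

(0.0000, 0.0000, 1.2245)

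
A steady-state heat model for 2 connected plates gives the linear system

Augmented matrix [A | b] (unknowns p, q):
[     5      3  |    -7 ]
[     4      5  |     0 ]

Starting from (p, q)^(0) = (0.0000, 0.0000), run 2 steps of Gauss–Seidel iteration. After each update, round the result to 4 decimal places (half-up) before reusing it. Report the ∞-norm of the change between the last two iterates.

0.6720

Iteration 1:
  p = (-7 - (3)·0.0000) / (5) = -1.4000
  q = (0 - (4)·-1.4000) / (5) = 1.1200
Iteration 2:
  p = (-7 - (3)·1.1200) / (5) = -2.0720
  q = (0 - (4)·-2.0720) / (5) = 1.6576
Change: (-0.6720, 0.5376) → max |·| = 0.6720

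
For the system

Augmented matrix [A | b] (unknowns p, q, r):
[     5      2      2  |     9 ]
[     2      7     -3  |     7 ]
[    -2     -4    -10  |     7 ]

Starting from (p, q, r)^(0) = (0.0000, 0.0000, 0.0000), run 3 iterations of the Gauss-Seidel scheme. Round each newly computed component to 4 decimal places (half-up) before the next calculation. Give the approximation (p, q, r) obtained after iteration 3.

Iteration 1:
  p = (9 - (2)·0.0000 - (2)·0.0000) / (5) = 1.8000
  q = (7 - (2)·1.8000 - (-3)·0.0000) / (7) = 0.4857
  r = (7 - (-2)·1.8000 - (-4)·0.4857) / (-10) = -1.2543
Iteration 2:
  p = (9 - (2)·0.4857 - (2)·-1.2543) / (5) = 2.1074
  q = (7 - (2)·2.1074 - (-3)·-1.2543) / (7) = -0.1397
  r = (7 - (-2)·2.1074 - (-4)·-0.1397) / (-10) = -1.0656
Iteration 3:
  p = (9 - (2)·-0.1397 - (2)·-1.0656) / (5) = 2.2821
  q = (7 - (2)·2.2821 - (-3)·-1.0656) / (7) = -0.1087
  r = (7 - (-2)·2.2821 - (-4)·-0.1087) / (-10) = -1.1129

(2.2821, -0.1087, -1.1129)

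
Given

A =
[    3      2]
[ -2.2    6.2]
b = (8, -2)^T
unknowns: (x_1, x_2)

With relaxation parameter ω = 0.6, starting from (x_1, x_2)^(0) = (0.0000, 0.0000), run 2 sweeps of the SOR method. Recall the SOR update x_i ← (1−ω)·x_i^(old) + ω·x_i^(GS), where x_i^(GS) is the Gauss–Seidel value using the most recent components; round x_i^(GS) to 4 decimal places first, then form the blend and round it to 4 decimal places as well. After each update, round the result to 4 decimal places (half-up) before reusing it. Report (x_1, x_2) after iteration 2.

Iteration 1:
  x_1: GS value = (8 - (2)·0.0000) / (3) = 2.6667;  x_1 ← (1−ω)·0.0000 + ω·2.6667 = 1.6000
  x_2: GS value = (-2 - (-2.2)·1.6000) / (6.2) = 0.2452;  x_2 ← (1−ω)·0.0000 + ω·0.2452 = 0.1471
Iteration 2:
  x_1: GS value = (8 - (2)·0.1471) / (3) = 2.5686;  x_1 ← (1−ω)·1.6000 + ω·2.5686 = 2.1812
  x_2: GS value = (-2 - (-2.2)·2.1812) / (6.2) = 0.4514;  x_2 ← (1−ω)·0.1471 + ω·0.4514 = 0.3297

(2.1812, 0.3297)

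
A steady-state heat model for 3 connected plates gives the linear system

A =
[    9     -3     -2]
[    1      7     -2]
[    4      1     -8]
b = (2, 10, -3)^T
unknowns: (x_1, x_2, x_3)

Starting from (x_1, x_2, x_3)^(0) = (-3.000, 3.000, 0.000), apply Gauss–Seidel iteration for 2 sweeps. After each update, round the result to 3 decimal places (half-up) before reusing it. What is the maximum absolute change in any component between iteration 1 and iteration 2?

Iteration 1:
  x_1 = (2 - (-3)·3.000 - (-2)·0.000) / (9) = 1.222
  x_2 = (10 - (1)·1.222 - (-2)·0.000) / (7) = 1.254
  x_3 = (-3 - (4)·1.222 - (1)·1.254) / (-8) = 1.143
Iteration 2:
  x_1 = (2 - (-3)·1.254 - (-2)·1.143) / (9) = 0.894
  x_2 = (10 - (1)·0.894 - (-2)·1.143) / (7) = 1.627
  x_3 = (-3 - (4)·0.894 - (1)·1.627) / (-8) = 1.025
Change: (-0.328, 0.373, -0.118) → max |·| = 0.373

0.373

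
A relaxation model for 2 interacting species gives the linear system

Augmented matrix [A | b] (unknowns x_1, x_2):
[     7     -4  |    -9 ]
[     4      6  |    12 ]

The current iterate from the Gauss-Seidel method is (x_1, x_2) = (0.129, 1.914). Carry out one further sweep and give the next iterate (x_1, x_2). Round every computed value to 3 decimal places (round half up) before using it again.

(-0.192, 2.128)

One sweep:
  x_1 = (-9 - (-4)·1.914) / (7) = -0.192
  x_2 = (12 - (4)·-0.192) / (6) = 2.128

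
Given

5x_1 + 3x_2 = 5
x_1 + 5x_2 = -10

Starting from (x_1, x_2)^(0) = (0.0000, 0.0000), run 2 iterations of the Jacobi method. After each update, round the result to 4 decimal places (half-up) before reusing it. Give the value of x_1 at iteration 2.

Iteration 1:
  x_1 = (5 - (3)·0.0000) / (5) = 1.0000
  x_2 = (-10 - (1)·0.0000) / (5) = -2.0000
Iteration 2:
  x_1 = (5 - (3)·-2.0000) / (5) = 2.2000
  x_2 = (-10 - (1)·1.0000) / (5) = -2.2000

2.2000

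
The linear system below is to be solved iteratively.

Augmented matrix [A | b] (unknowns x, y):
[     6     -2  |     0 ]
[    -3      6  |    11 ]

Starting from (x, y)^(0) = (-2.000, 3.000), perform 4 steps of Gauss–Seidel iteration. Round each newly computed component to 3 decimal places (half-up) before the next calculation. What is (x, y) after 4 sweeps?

(0.735, 2.201)

Iteration 1:
  x = (0 - (-2)·3.000) / (6) = 1.000
  y = (11 - (-3)·1.000) / (6) = 2.333
Iteration 2:
  x = (0 - (-2)·2.333) / (6) = 0.778
  y = (11 - (-3)·0.778) / (6) = 2.222
Iteration 3:
  x = (0 - (-2)·2.222) / (6) = 0.741
  y = (11 - (-3)·0.741) / (6) = 2.204
Iteration 4:
  x = (0 - (-2)·2.204) / (6) = 0.735
  y = (11 - (-3)·0.735) / (6) = 2.201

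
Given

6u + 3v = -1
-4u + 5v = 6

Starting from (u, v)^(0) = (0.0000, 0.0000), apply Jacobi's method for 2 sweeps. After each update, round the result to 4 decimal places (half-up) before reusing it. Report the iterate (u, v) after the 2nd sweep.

(-0.7667, 1.0666)

Iteration 1:
  u = (-1 - (3)·0.0000) / (6) = -0.1667
  v = (6 - (-4)·0.0000) / (5) = 1.2000
Iteration 2:
  u = (-1 - (3)·1.2000) / (6) = -0.7667
  v = (6 - (-4)·-0.1667) / (5) = 1.0666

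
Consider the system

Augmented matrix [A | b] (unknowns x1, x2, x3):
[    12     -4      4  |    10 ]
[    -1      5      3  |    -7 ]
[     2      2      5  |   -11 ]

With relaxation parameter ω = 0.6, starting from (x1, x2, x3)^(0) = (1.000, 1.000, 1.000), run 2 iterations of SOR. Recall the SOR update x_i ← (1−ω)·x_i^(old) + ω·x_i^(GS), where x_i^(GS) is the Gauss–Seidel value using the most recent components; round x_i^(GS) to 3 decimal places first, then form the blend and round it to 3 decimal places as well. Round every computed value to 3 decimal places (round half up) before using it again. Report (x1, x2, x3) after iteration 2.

(0.916, -0.658, -1.770)

Iteration 1:
  x1: GS value = (10 - (-4)·1.000 - (4)·1.000) / (12) = 0.833;  x1 ← (1−ω)·1.000 + ω·0.833 = 0.900
  x2: GS value = (-7 - (-1)·0.900 - (3)·1.000) / (5) = -1.820;  x2 ← (1−ω)·1.000 + ω·-1.820 = -0.692
  x3: GS value = (-11 - (2)·0.900 - (2)·-0.692) / (5) = -2.283;  x3 ← (1−ω)·1.000 + ω·-2.283 = -0.970
Iteration 2:
  x1: GS value = (10 - (-4)·-0.692 - (4)·-0.970) / (12) = 0.926;  x1 ← (1−ω)·0.900 + ω·0.926 = 0.916
  x2: GS value = (-7 - (-1)·0.916 - (3)·-0.970) / (5) = -0.635;  x2 ← (1−ω)·-0.692 + ω·-0.635 = -0.658
  x3: GS value = (-11 - (2)·0.916 - (2)·-0.658) / (5) = -2.303;  x3 ← (1−ω)·-0.970 + ω·-2.303 = -1.770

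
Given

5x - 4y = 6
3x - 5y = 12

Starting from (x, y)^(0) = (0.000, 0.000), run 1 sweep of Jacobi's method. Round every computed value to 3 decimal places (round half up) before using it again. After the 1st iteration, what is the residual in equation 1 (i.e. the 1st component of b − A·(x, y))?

Iteration 1:
  x = (6 - (-4)·0.000) / (5) = 1.200
  y = (12 - (3)·0.000) / (-5) = -2.400
Residual b − A·x = (-9.600, -3.600)

-9.600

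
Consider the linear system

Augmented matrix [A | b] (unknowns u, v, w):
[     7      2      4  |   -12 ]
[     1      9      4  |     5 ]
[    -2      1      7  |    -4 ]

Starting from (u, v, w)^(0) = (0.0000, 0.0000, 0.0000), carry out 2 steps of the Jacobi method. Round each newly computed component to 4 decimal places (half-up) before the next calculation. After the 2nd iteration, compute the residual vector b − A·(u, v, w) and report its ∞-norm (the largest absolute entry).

2.1089

Iteration 1:
  u = (-12 - (2)·0.0000 - (4)·0.0000) / (7) = -1.7143
  v = (5 - (1)·0.0000 - (4)·0.0000) / (9) = 0.5556
  w = (-4 - (-2)·0.0000 - (1)·0.0000) / (7) = -0.5714
Iteration 2:
  u = (-12 - (2)·0.5556 - (4)·-0.5714) / (7) = -1.5465
  v = (5 - (1)·-1.7143 - (4)·-0.5714) / (9) = 1.0000
  w = (-4 - (-2)·-1.7143 - (1)·0.5556) / (7) = -1.1406
Residual b − A·x = (1.3879, 2.1089, -0.1088); ∞-norm = 2.1089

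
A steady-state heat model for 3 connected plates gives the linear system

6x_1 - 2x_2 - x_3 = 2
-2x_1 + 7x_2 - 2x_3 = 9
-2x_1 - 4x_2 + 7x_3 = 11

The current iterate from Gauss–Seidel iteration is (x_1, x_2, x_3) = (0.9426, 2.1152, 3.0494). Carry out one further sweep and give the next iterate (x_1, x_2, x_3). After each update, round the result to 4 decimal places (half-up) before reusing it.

(1.5466, 2.5989, 3.4984)

One sweep:
  x_1 = (2 - (-2)·2.1152 - (-1)·3.0494) / (6) = 1.5466
  x_2 = (9 - (-2)·1.5466 - (-2)·3.0494) / (7) = 2.5989
  x_3 = (11 - (-2)·1.5466 - (-4)·2.5989) / (7) = 3.4984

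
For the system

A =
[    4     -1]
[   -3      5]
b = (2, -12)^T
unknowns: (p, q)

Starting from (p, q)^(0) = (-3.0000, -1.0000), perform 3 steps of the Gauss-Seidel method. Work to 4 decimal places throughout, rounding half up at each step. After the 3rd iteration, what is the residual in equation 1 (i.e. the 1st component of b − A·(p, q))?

Iteration 1:
  p = (2 - (-1)·-1.0000) / (4) = 0.2500
  q = (-12 - (-3)·0.2500) / (5) = -2.2500
Iteration 2:
  p = (2 - (-1)·-2.2500) / (4) = -0.0625
  q = (-12 - (-3)·-0.0625) / (5) = -2.4375
Iteration 3:
  p = (2 - (-1)·-2.4375) / (4) = -0.1094
  q = (-12 - (-3)·-0.1094) / (5) = -2.4656
Residual b − A·x = (-0.0280, -0.0002)

-0.0280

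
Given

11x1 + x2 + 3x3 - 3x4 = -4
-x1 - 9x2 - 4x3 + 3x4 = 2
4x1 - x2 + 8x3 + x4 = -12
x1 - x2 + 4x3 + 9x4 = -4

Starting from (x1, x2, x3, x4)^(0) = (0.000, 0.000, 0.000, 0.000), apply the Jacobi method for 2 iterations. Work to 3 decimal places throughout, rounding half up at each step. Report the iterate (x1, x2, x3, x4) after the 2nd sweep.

Iteration 1:
  x1 = (-4 - (1)·0.000 - (3)·0.000 - (-3)·0.000) / (11) = -0.364
  x2 = (2 - (-1)·0.000 - (-4)·0.000 - (3)·0.000) / (-9) = -0.222
  x3 = (-12 - (4)·0.000 - (-1)·0.000 - (1)·0.000) / (8) = -1.500
  x4 = (-4 - (1)·0.000 - (-1)·0.000 - (4)·0.000) / (9) = -0.444
Iteration 2:
  x1 = (-4 - (1)·-0.222 - (3)·-1.500 - (-3)·-0.444) / (11) = -0.055
  x2 = (2 - (-1)·-0.364 - (-4)·-1.500 - (3)·-0.444) / (-9) = 0.337
  x3 = (-12 - (4)·-0.364 - (-1)·-0.222 - (1)·-0.444) / (8) = -1.290
  x4 = (-4 - (1)·-0.364 - (-1)·-0.222 - (4)·-1.500) / (9) = 0.238

(-0.055, 0.337, -1.290, 0.238)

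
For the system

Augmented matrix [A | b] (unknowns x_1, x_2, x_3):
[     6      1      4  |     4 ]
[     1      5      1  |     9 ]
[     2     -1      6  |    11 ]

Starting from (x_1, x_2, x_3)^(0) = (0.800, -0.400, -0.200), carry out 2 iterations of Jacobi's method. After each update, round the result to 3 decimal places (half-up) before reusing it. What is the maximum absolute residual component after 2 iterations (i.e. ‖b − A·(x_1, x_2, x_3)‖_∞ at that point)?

2.609

Iteration 1:
  x_1 = (4 - (1)·-0.400 - (4)·-0.200) / (6) = 0.867
  x_2 = (9 - (1)·0.800 - (1)·-0.200) / (5) = 1.680
  x_3 = (11 - (2)·0.800 - (-1)·-0.400) / (6) = 1.500
Iteration 2:
  x_1 = (4 - (1)·1.680 - (4)·1.500) / (6) = -0.613
  x_2 = (9 - (1)·0.867 - (1)·1.500) / (5) = 1.327
  x_3 = (11 - (2)·0.867 - (-1)·1.680) / (6) = 1.824
Residual b − A·x = (-0.945, 1.154, 2.609); ∞-norm = 2.609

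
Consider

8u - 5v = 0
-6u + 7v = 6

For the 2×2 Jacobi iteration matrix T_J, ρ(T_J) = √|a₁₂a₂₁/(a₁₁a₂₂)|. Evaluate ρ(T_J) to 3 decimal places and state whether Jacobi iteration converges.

a₁₂a₂₁/(a₁₁a₂₂) = (-5)·(-6) / ((8)·(7)) = 0.535714
ρ = √|0.535714| = √0.535714 = 0.732
ρ < 1, so Jacobi converges

0.732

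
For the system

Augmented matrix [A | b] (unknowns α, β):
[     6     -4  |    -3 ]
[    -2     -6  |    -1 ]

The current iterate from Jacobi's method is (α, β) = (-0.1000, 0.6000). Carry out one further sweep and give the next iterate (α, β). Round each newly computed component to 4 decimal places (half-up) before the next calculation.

One sweep:
  α = (-3 - (-4)·0.6000) / (6) = -0.1000
  β = (-1 - (-2)·-0.1000) / (-6) = 0.2000

(-0.1000, 0.2000)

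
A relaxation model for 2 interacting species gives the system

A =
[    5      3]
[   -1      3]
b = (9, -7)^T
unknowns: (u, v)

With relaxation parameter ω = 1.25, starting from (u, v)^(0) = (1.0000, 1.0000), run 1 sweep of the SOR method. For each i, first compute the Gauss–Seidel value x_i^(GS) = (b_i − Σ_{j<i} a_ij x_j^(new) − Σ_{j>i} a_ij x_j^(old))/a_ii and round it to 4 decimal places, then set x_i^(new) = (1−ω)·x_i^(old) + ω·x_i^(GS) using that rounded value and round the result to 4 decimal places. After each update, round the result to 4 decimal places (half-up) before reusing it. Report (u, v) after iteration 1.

Iteration 1:
  u: GS value = (9 - (3)·1.0000) / (5) = 1.2000;  u ← (1−ω)·1.0000 + ω·1.2000 = 1.2500
  v: GS value = (-7 - (-1)·1.2500) / (3) = -1.9167;  v ← (1−ω)·1.0000 + ω·-1.9167 = -2.6459

(1.2500, -2.6459)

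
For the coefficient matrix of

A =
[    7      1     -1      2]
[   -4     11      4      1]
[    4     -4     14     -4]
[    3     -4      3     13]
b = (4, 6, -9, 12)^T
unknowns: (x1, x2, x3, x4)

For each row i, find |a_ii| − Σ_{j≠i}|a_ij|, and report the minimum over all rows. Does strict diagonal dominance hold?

row 1: |7| − (1+1+2) = 3
row 2: |11| − (4+4+1) = 2
row 3: |14| − (4+4+4) = 2
row 4: |13| − (3+4+3) = 3
minimum over rows = 2 → strictly diagonally dominant (convergence guaranteed)

2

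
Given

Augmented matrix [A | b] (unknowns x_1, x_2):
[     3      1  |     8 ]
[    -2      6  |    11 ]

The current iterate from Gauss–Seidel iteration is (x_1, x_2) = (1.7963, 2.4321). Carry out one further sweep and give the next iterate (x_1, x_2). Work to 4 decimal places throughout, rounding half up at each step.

(1.8560, 2.4520)

One sweep:
  x_1 = (8 - (1)·2.4321) / (3) = 1.8560
  x_2 = (11 - (-2)·1.8560) / (6) = 2.4520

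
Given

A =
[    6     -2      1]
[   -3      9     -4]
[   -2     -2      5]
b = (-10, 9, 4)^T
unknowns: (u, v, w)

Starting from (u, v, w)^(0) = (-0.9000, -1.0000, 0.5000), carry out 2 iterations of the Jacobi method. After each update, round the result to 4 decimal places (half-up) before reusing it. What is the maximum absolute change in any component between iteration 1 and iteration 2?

Iteration 1:
  u = (-10 - (-2)·-1.0000 - (1)·0.5000) / (6) = -2.0833
  v = (9 - (-3)·-0.9000 - (-4)·0.5000) / (9) = 0.9222
  w = (4 - (-2)·-0.9000 - (-2)·-1.0000) / (5) = 0.0400
Iteration 2:
  u = (-10 - (-2)·0.9222 - (1)·0.0400) / (6) = -1.3659
  v = (9 - (-3)·-2.0833 - (-4)·0.0400) / (9) = 0.3233
  w = (4 - (-2)·-2.0833 - (-2)·0.9222) / (5) = 0.3356
Change: (0.7174, -0.5989, 0.2956) → max |·| = 0.7174

0.7174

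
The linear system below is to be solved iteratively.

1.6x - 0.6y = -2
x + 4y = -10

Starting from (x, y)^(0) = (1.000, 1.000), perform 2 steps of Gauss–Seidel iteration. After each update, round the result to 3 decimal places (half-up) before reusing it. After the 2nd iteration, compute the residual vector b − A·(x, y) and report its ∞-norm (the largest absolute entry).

Iteration 1:
  x = (-2 - (-0.6)·1.000) / (1.6) = -0.875
  y = (-10 - (1)·-0.875) / (4) = -2.281
Iteration 2:
  x = (-2 - (-0.6)·-2.281) / (1.6) = -2.105
  y = (-10 - (1)·-2.105) / (4) = -1.974
Residual b − A·x = (0.184, 0.001); ∞-norm = 0.184

0.184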